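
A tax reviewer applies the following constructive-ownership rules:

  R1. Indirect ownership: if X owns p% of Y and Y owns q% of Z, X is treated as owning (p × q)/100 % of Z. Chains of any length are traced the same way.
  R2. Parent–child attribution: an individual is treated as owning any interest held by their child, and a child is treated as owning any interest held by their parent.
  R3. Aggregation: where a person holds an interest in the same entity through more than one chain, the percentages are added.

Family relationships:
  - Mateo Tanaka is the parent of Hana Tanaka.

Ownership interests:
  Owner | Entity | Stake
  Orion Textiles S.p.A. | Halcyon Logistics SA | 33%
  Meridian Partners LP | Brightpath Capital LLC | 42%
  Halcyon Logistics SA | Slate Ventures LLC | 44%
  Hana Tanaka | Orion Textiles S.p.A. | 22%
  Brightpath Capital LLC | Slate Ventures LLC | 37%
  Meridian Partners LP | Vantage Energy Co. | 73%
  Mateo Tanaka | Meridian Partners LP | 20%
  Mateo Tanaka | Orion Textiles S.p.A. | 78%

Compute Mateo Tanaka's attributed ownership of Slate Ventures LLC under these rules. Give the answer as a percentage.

By parent–child attribution (R2), Mateo Tanaka is treated as also owning Hana Tanaka's interest in Orion Textiles S.p.A, giving 78% + 22% = 100%.
Chain via Meridian Partners LP → Brightpath Capital LLC (R1): 20% × 42% × 37% = 3.108% of Slate Ventures LLC.
Chain via Orion Textiles S.p.A. → Halcyon Logistics SA (R1): 100% × 33% × 44% = 14.52% of Slate Ventures LLC.
Aggregating (R3): 3.108% + 14.52% = 17.628%.

17.628%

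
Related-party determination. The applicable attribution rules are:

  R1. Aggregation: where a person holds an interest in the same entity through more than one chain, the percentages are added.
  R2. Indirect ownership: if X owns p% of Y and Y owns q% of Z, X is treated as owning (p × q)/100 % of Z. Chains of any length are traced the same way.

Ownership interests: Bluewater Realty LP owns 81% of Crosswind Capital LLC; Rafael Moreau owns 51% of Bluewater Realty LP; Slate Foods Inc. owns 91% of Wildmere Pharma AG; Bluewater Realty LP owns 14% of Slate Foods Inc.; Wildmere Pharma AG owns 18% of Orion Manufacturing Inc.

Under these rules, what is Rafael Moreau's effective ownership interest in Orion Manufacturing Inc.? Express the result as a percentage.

Chain via Bluewater Realty LP → Slate Foods Inc. → Wildmere Pharma AG (R2): 51% × 14% × 91% × 18% = 1.169532% of Orion Manufacturing Inc.

1.169532%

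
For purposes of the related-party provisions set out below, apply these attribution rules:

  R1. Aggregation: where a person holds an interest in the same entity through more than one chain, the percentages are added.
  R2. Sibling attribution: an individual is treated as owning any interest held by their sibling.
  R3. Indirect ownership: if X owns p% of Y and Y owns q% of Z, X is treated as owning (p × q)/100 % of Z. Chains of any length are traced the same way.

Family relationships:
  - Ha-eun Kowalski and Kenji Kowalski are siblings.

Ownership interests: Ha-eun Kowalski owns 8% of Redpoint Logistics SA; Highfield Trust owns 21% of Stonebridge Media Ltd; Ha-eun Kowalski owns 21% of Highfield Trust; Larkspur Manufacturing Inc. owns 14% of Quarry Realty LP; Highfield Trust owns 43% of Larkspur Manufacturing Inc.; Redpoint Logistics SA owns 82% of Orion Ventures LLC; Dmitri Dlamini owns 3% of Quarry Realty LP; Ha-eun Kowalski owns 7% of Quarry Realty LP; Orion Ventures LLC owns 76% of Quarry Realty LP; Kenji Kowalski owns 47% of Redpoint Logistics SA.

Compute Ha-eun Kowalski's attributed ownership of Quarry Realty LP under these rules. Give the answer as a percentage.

42.5402%

By sibling attribution (R2), Ha-eun Kowalski is treated as also owning Kenji Kowalski's interest in Redpoint Logistics SA, giving 8% + 47% = 55%.
Chain via Redpoint Logistics SA → Orion Ventures LLC (R3): 55% × 82% × 76% = 34.276% of Quarry Realty LP.
Chain via Highfield Trust → Larkspur Manufacturing Inc. (R3): 21% × 43% × 14% = 1.2642% of Quarry Realty LP.
Direct interest in Quarry Realty LP: 7%.
Aggregating (R1): 34.276% + 1.2642% + 7% = 42.5402%.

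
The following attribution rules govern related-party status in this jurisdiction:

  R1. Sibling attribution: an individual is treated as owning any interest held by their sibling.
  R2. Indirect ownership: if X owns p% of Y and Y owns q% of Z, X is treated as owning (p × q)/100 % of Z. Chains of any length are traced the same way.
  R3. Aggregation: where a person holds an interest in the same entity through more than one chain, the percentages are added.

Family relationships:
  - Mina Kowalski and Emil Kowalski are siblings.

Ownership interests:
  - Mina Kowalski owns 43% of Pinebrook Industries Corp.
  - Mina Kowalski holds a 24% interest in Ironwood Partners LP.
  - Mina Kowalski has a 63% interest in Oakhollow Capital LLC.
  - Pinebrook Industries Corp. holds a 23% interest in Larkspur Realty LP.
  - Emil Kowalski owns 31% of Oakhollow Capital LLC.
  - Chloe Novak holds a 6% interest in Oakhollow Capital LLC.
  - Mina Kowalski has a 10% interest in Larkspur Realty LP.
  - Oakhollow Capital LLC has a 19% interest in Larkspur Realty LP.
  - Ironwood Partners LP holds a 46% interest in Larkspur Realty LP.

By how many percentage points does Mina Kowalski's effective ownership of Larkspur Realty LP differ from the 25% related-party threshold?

By sibling attribution (R1), Mina Kowalski is treated as also owning Emil Kowalski's interest in Oakhollow Capital LLC, giving 63% + 31% = 94%.
Chain via Pinebrook Industries Corp. (R2): 43% × 23% = 9.89% of Larkspur Realty LP.
Chain via Ironwood Partners LP (R2): 24% × 46% = 11.04% of Larkspur Realty LP.
Chain via Oakhollow Capital LLC (R2): 94% × 19% = 17.86% of Larkspur Realty LP.
Direct interest in Larkspur Realty LP: 10%.
Aggregating (R3): 9.89% + 11.04% + 17.86% + 10% = 48.79%.
48.79% exceeds the 25% threshold by 23.79 percentage points.

23.79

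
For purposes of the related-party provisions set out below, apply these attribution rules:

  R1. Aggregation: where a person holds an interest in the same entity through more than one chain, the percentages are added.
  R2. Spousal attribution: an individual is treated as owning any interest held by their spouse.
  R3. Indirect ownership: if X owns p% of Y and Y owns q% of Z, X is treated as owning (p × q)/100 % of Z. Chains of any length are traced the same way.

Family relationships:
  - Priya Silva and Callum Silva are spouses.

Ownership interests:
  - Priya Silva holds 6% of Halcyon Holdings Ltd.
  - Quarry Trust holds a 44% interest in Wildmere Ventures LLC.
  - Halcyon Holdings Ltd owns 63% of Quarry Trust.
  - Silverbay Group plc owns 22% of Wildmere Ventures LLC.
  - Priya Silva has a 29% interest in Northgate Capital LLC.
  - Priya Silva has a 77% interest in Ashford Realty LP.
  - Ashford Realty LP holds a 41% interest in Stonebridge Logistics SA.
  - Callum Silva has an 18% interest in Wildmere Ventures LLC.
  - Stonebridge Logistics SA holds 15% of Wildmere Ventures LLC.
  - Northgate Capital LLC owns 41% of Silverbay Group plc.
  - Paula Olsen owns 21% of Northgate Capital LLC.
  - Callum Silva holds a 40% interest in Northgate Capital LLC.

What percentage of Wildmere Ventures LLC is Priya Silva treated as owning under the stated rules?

30.6225%

By spousal attribution (R2), Priya Silva is treated as also owning Callum Silva's interest in Northgate Capital LLC, giving 29% + 40% = 69%.
By spousal attribution (R2), Priya Silva is treated as owning Callum Silva's 18% interest in Wildmere Ventures LLC.
Chain via Northgate Capital LLC → Silverbay Group plc (R3): 69% × 41% × 22% = 6.2238% of Wildmere Ventures LLC.
Chain via Ashford Realty LP → Stonebridge Logistics SA (R3): 77% × 41% × 15% = 4.7355% of Wildmere Ventures LLC.
Chain via Halcyon Holdings Ltd → Quarry Trust (R3): 6% × 63% × 44% = 1.6632% of Wildmere Ventures LLC.
Direct interest in Wildmere Ventures LLC: 18%.
Aggregating (R1): 6.2238% + 4.7355% + 1.6632% + 18% = 30.6225%.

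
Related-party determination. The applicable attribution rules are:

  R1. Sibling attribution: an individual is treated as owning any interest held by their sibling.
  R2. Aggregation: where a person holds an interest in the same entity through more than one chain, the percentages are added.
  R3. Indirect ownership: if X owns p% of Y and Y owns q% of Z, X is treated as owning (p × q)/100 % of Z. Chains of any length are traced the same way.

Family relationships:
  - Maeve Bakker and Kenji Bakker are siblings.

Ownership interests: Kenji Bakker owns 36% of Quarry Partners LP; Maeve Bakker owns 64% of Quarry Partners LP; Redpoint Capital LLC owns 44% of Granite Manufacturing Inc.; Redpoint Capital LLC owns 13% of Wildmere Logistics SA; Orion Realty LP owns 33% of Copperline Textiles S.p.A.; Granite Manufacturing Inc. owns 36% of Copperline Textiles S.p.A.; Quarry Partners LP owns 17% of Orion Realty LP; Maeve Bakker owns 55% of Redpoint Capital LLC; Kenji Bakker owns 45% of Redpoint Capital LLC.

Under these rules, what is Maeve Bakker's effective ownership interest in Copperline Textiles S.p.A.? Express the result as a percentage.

21.45%

By sibling attribution (R1), Maeve Bakker is treated as also owning Kenji Bakker's interest in Quarry Partners LP, giving 64% + 36% = 100%.
By sibling attribution (R1), Maeve Bakker is treated as also owning Kenji Bakker's interest in Redpoint Capital LLC, giving 55% + 45% = 100%.
Chain via Quarry Partners LP → Orion Realty LP (R3): 100% × 17% × 33% = 5.61% of Copperline Textiles S.p.A.
Chain via Redpoint Capital LLC → Granite Manufacturing Inc. (R3): 100% × 44% × 36% = 15.84% of Copperline Textiles S.p.A.
Aggregating (R2): 5.61% + 15.84% = 21.45%.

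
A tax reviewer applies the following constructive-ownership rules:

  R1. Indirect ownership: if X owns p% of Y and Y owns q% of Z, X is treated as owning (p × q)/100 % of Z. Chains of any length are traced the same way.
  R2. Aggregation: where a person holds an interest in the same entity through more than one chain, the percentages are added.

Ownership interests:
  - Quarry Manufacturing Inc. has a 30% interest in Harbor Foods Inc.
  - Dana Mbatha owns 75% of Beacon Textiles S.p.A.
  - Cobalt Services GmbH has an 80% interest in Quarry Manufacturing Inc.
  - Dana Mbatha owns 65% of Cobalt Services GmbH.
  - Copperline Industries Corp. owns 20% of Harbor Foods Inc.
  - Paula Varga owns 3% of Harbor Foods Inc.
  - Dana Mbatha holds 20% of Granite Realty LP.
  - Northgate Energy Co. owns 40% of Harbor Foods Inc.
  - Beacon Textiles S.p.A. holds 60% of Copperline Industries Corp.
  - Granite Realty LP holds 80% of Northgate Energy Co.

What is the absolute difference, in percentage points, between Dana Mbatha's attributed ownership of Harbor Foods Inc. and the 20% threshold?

11

Chain via Beacon Textiles S.p.A. → Copperline Industries Corp. (R1): 75% × 60% × 20% = 9% of Harbor Foods Inc.
Chain via Cobalt Services GmbH → Quarry Manufacturing Inc. (R1): 65% × 80% × 30% = 15.6% of Harbor Foods Inc.
Chain via Granite Realty LP → Northgate Energy Co. (R1): 20% × 80% × 40% = 6.4% of Harbor Foods Inc.
Aggregating (R2): 9% + 15.6% + 6.4% = 31%.
31% exceeds the 20% threshold by 11 percentage points.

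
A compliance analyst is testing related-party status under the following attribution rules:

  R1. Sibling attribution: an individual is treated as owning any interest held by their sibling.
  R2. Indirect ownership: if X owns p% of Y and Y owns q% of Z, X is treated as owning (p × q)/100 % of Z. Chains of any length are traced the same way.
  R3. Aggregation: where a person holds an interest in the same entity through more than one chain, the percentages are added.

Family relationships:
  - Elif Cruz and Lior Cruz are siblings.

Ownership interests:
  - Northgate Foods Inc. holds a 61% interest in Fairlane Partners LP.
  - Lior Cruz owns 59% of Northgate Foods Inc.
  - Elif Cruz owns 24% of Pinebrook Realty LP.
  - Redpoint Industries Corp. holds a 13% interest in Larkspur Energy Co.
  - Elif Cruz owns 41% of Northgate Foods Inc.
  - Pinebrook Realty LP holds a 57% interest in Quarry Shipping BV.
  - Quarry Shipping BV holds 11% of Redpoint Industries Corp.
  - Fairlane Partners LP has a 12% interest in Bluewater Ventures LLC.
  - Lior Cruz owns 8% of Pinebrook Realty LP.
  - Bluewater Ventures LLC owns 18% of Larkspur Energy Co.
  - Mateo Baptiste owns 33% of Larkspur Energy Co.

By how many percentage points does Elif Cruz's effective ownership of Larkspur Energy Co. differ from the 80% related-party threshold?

By sibling attribution (R1), Elif Cruz is treated as also owning Lior Cruz's interest in Pinebrook Realty LP, giving 24% + 8% = 32%.
By sibling attribution (R1), Elif Cruz is treated as also owning Lior Cruz's interest in Northgate Foods Inc, giving 41% + 59% = 100%.
Chain via Pinebrook Realty LP → Quarry Shipping BV → Redpoint Industries Corp. (R2): 32% × 57% × 11% × 13% = 0.260832% of Larkspur Energy Co.
Chain via Northgate Foods Inc. → Fairlane Partners LP → Bluewater Ventures LLC (R2): 100% × 61% × 12% × 18% = 1.3176% of Larkspur Energy Co.
Aggregating (R3): 0.260832% + 1.3176% = 1.578432%.
1.578432% falls short of the 80% threshold by 78.421568 percentage points.

78.421568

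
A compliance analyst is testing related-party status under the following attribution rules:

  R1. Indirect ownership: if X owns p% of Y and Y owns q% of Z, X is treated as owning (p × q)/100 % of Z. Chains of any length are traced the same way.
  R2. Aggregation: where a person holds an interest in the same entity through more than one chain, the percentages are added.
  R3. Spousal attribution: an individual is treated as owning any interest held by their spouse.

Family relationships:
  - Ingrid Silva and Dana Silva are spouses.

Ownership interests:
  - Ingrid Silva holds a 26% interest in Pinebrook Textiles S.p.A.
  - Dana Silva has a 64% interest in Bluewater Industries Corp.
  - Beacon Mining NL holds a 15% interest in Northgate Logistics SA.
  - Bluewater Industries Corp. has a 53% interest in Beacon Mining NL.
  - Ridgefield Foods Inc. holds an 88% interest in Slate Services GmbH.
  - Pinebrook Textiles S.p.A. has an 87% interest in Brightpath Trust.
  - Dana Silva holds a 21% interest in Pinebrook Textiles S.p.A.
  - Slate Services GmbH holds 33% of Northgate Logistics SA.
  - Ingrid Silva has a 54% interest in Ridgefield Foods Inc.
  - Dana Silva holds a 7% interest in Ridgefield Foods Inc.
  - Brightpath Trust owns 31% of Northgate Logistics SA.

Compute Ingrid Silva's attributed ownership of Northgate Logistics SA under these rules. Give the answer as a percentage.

35.4783%

By spousal attribution (R3), Ingrid Silva is treated as also owning Dana Silva's interest in Ridgefield Foods Inc, giving 54% + 7% = 61%.
By spousal attribution (R3), Ingrid Silva is treated as also owning Dana Silva's interest in Pinebrook Textiles S.p.A, giving 26% + 21% = 47%.
By spousal attribution (R3), Ingrid Silva is treated as owning Dana Silva's 64% interest in Bluewater Industries Corp.
Chain via Ridgefield Foods Inc. → Slate Services GmbH (R1): 61% × 88% × 33% = 17.7144% of Northgate Logistics SA.
Chain via Pinebrook Textiles S.p.A. → Brightpath Trust (R1): 47% × 87% × 31% = 12.6759% of Northgate Logistics SA.
Chain via Bluewater Industries Corp. → Beacon Mining NL (R1): 64% × 53% × 15% = 5.088% of Northgate Logistics SA.
Aggregating (R2): 17.7144% + 12.6759% + 5.088% = 35.4783%.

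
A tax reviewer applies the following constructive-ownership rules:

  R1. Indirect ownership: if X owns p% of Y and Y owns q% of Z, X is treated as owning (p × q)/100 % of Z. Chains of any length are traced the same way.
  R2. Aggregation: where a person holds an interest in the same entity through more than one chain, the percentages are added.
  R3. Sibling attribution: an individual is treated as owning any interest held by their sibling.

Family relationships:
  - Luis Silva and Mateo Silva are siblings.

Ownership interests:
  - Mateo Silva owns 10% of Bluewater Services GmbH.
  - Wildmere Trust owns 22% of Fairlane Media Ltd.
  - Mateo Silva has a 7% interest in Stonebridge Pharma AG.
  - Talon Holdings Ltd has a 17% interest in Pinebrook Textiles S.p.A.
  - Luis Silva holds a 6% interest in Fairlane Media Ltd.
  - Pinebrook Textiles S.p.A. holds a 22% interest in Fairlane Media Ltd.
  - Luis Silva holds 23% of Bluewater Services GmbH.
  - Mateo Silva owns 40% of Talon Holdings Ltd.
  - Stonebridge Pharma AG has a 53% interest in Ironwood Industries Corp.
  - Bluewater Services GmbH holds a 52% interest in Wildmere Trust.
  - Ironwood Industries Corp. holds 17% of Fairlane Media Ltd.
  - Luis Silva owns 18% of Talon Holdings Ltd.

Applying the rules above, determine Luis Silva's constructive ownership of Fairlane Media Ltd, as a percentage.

By sibling attribution (R3), Luis Silva is treated as also owning Mateo Silva's interest in Talon Holdings Ltd, giving 18% + 40% = 58%.
By sibling attribution (R3), Luis Silva is treated as also owning Mateo Silva's interest in Bluewater Services GmbH, giving 23% + 10% = 33%.
By sibling attribution (R3), Luis Silva is treated as owning Mateo Silva's 7% interest in Stonebridge Pharma AG.
Chain via Talon Holdings Ltd → Pinebrook Textiles S.p.A. (R1): 58% × 17% × 22% = 2.1692% of Fairlane Media Ltd.
Chain via Bluewater Services GmbH → Wildmere Trust (R1): 33% × 52% × 22% = 3.7752% of Fairlane Media Ltd.
Direct interest in Fairlane Media Ltd: 6%.
Chain via Stonebridge Pharma AG → Ironwood Industries Corp. (R1): 7% × 53% × 17% = 0.6307% of Fairlane Media Ltd.
Aggregating (R2): 2.1692% + 3.7752% + 6% + 0.6307% = 12.5751%.

12.5751%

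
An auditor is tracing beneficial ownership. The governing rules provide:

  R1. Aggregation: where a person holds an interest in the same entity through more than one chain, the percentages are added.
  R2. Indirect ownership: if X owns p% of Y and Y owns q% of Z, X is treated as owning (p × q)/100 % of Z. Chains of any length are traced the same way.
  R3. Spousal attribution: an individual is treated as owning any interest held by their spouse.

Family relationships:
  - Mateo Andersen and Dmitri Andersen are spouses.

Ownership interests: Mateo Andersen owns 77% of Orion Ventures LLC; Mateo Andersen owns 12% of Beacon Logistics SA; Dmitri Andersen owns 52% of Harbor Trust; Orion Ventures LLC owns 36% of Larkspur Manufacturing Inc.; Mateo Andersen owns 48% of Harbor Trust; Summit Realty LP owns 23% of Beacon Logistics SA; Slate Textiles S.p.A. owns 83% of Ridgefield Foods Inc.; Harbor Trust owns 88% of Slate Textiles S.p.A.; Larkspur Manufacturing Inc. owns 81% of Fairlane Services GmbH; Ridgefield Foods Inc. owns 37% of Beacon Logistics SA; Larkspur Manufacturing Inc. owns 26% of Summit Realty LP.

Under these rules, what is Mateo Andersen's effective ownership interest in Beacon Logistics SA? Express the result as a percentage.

40.682456%

By spousal attribution (R3), Mateo Andersen is treated as also owning Dmitri Andersen's interest in Harbor Trust, giving 48% + 52% = 100%.
Chain via Harbor Trust → Slate Textiles S.p.A. → Ridgefield Foods Inc. (R2): 100% × 88% × 83% × 37% = 27.0248% of Beacon Logistics SA.
Chain via Orion Ventures LLC → Larkspur Manufacturing Inc. → Summit Realty LP (R2): 77% × 36% × 26% × 23% = 1.657656% of Beacon Logistics SA.
Direct interest in Beacon Logistics SA: 12%.
Aggregating (R1): 27.0248% + 1.657656% + 12% = 40.682456%.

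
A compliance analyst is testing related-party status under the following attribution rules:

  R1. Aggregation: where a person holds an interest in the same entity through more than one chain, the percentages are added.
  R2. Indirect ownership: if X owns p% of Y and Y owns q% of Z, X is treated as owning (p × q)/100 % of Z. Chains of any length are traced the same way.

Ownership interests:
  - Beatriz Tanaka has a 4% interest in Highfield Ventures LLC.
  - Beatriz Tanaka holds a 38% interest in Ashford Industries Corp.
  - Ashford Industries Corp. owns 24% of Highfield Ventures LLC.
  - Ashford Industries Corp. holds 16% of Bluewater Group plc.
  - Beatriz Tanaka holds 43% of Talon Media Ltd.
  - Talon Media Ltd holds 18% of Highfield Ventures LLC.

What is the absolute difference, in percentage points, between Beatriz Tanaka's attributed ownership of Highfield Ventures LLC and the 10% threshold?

10.86

Chain via Ashford Industries Corp. (R2): 38% × 24% = 9.12% of Highfield Ventures LLC.
Chain via Talon Media Ltd (R2): 43% × 18% = 7.74% of Highfield Ventures LLC.
Direct interest in Highfield Ventures LLC: 4%.
Aggregating (R1): 9.12% + 7.74% + 4% = 20.86%.
20.86% exceeds the 10% threshold by 10.86 percentage points.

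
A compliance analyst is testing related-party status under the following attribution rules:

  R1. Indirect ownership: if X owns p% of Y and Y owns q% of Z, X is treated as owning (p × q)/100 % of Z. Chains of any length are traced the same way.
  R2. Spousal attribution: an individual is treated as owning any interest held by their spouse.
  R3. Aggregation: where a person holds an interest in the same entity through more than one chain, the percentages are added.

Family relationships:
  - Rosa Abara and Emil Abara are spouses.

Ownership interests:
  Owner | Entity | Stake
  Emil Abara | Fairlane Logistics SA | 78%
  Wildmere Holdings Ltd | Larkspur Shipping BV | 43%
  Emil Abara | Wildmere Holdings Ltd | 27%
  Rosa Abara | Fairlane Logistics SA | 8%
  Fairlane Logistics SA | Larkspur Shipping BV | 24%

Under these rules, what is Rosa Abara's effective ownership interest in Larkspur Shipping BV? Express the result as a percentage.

32.25%

By spousal attribution (R2), Rosa Abara is treated as also owning Emil Abara's interest in Fairlane Logistics SA, giving 8% + 78% = 86%.
By spousal attribution (R2), Rosa Abara is treated as owning Emil Abara's 27% interest in Wildmere Holdings Ltd.
Chain via Fairlane Logistics SA (R1): 86% × 24% = 20.64% of Larkspur Shipping BV.
Chain via Wildmere Holdings Ltd (R1): 27% × 43% = 11.61% of Larkspur Shipping BV.
Aggregating (R3): 20.64% + 11.61% = 32.25%.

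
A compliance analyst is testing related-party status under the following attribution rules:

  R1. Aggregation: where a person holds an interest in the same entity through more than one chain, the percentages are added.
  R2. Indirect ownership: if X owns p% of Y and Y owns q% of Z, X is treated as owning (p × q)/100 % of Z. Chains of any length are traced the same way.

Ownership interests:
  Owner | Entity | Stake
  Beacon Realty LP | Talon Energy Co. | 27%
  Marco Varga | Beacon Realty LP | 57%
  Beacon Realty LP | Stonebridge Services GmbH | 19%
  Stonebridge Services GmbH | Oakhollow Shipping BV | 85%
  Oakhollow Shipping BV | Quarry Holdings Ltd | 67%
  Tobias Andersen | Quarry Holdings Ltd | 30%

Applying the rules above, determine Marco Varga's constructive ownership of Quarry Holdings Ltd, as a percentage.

6.167685%

Chain via Beacon Realty LP → Stonebridge Services GmbH → Oakhollow Shipping BV (R2): 57% × 19% × 85% × 67% = 6.167685% of Quarry Holdings Ltd.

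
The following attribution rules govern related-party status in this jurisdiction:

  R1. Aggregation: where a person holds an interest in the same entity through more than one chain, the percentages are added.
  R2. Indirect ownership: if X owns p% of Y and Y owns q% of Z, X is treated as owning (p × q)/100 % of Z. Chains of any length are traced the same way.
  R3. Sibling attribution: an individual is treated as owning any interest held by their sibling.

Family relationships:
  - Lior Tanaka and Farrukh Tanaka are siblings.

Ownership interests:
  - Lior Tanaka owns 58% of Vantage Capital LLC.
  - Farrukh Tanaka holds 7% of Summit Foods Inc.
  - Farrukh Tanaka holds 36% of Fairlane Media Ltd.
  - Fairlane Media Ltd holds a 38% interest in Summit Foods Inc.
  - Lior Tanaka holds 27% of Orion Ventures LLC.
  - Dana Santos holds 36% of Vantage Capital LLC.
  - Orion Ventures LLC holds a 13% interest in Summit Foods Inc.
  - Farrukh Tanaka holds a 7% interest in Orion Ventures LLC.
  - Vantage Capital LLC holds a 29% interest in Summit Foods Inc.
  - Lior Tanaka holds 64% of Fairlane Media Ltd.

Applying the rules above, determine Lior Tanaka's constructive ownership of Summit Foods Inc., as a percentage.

By sibling attribution (R3), Lior Tanaka is treated as also owning Farrukh Tanaka's interest in Fairlane Media Ltd, giving 64% + 36% = 100%.
By sibling attribution (R3), Lior Tanaka is treated as also owning Farrukh Tanaka's interest in Orion Ventures LLC, giving 27% + 7% = 34%.
By sibling attribution (R3), Lior Tanaka is treated as owning Farrukh Tanaka's 7% interest in Summit Foods Inc.
Chain via Fairlane Media Ltd (R2): 100% × 38% = 38% of Summit Foods Inc.
Chain via Orion Ventures LLC (R2): 34% × 13% = 4.42% of Summit Foods Inc.
Chain via Vantage Capital LLC (R2): 58% × 29% = 16.82% of Summit Foods Inc.
Direct interest in Summit Foods Inc: 7%.
Aggregating (R1): 38% + 4.42% + 16.82% + 7% = 66.24%.

66.24%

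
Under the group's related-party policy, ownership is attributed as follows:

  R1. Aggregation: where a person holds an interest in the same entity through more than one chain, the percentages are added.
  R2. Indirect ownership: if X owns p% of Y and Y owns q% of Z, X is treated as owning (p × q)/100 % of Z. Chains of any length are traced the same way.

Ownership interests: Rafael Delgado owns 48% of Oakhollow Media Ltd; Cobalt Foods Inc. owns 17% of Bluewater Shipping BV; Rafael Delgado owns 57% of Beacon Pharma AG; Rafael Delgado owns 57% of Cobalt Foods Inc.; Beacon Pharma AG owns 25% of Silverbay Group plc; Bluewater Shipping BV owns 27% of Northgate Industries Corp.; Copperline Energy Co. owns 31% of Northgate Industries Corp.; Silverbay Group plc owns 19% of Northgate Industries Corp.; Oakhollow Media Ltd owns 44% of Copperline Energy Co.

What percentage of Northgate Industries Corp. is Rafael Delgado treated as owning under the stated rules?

11.871%

Chain via Cobalt Foods Inc. → Bluewater Shipping BV (R2): 57% × 17% × 27% = 2.6163% of Northgate Industries Corp.
Chain via Beacon Pharma AG → Silverbay Group plc (R2): 57% × 25% × 19% = 2.7075% of Northgate Industries Corp.
Chain via Oakhollow Media Ltd → Copperline Energy Co. (R2): 48% × 44% × 31% = 6.5472% of Northgate Industries Corp.
Aggregating (R1): 2.6163% + 2.7075% + 6.5472% = 11.871%.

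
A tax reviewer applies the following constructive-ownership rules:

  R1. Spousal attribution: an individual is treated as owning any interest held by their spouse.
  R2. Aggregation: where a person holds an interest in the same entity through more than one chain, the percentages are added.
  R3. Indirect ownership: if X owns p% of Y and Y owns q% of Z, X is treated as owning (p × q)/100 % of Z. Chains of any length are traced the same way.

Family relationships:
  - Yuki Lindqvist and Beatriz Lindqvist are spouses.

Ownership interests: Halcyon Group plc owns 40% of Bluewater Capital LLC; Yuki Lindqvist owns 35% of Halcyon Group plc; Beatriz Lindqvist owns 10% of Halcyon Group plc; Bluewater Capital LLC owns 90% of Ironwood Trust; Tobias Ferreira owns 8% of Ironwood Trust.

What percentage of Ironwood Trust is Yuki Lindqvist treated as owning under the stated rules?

16.2%

By spousal attribution (R1), Yuki Lindqvist is treated as also owning Beatriz Lindqvist's interest in Halcyon Group plc, giving 35% + 10% = 45%.
Chain via Halcyon Group plc → Bluewater Capital LLC (R3): 45% × 40% × 90% = 16.2% of Ironwood Trust.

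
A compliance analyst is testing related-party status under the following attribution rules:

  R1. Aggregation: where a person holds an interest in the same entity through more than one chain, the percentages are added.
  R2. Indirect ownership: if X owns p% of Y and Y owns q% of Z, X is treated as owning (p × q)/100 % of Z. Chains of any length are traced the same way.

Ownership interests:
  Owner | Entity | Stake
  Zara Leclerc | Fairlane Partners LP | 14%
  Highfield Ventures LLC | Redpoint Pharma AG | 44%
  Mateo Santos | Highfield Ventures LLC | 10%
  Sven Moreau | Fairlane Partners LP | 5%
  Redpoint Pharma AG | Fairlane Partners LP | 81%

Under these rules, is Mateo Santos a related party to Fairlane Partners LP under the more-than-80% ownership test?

Chain via Highfield Ventures LLC → Redpoint Pharma AG (R2): 10% × 44% × 81% = 3.564% of Fairlane Partners LP.
3.564% does not exceed the 80% threshold, so Mateo is not a related party to Fairlane Partners LP.

No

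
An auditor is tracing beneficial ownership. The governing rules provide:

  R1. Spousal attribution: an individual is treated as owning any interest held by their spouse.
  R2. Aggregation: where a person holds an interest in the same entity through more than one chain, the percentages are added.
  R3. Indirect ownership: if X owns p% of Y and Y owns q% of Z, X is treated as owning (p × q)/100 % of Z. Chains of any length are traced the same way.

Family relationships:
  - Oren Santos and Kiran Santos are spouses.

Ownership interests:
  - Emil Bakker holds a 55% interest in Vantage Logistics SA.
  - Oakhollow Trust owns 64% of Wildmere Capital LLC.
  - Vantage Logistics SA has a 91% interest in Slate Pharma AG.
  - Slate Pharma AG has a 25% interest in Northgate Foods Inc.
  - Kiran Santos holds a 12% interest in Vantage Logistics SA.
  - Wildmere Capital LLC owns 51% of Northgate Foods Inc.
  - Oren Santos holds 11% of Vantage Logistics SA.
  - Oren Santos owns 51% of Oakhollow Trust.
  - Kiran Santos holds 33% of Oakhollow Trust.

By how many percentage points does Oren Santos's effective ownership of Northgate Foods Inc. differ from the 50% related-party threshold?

By spousal attribution (R1), Oren Santos is treated as also owning Kiran Santos's interest in Oakhollow Trust, giving 51% + 33% = 84%.
By spousal attribution (R1), Oren Santos is treated as also owning Kiran Santos's interest in Vantage Logistics SA, giving 11% + 12% = 23%.
Chain via Oakhollow Trust → Wildmere Capital LLC (R3): 84% × 64% × 51% = 27.4176% of Northgate Foods Inc.
Chain via Vantage Logistics SA → Slate Pharma AG (R3): 23% × 91% × 25% = 5.2325% of Northgate Foods Inc.
Aggregating (R2): 27.4176% + 5.2325% = 32.6501%.
32.6501% falls short of the 50% threshold by 17.3499 percentage points.

17.3499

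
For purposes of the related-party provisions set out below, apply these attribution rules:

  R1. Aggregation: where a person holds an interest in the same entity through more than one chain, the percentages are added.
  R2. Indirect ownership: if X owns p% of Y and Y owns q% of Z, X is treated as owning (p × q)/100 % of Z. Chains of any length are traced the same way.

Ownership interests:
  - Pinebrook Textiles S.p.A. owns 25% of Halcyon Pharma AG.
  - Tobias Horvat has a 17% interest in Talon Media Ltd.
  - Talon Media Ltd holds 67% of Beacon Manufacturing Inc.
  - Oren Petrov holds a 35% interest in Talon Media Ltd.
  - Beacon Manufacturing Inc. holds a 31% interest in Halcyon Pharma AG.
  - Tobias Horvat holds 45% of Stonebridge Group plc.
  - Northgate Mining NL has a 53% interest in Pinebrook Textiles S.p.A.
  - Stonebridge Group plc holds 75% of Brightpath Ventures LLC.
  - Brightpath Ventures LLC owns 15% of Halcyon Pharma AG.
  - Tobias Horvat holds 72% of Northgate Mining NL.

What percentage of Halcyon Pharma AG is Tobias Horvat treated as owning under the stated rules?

Chain via Northgate Mining NL → Pinebrook Textiles S.p.A. (R2): 72% × 53% × 25% = 9.54% of Halcyon Pharma AG.
Chain via Talon Media Ltd → Beacon Manufacturing Inc. (R2): 17% × 67% × 31% = 3.5309% of Halcyon Pharma AG.
Chain via Stonebridge Group plc → Brightpath Ventures LLC (R2): 45% × 75% × 15% = 5.0625% of Halcyon Pharma AG.
Aggregating (R1): 9.54% + 3.5309% + 5.0625% = 18.1334%.

18.1334%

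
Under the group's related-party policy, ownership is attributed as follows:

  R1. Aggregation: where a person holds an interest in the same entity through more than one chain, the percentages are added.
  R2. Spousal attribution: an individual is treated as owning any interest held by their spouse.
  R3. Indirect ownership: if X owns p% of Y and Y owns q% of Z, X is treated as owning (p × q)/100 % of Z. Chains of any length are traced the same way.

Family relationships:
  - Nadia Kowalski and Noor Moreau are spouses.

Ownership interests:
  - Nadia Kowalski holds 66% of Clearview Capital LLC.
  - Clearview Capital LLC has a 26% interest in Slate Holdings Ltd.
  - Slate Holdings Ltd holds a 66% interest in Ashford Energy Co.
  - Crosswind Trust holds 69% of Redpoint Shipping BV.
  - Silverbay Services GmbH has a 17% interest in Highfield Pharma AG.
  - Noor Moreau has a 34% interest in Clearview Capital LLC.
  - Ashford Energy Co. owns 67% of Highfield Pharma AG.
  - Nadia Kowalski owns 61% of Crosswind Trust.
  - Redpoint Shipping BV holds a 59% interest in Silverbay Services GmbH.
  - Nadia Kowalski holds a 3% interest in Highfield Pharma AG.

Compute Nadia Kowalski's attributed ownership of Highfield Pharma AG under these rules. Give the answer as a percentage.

18.718827%

By spousal attribution (R2), Nadia Kowalski is treated as also owning Noor Moreau's interest in Clearview Capital LLC, giving 66% + 34% = 100%.
Chain via Crosswind Trust → Redpoint Shipping BV → Silverbay Services GmbH (R3): 61% × 69% × 59% × 17% = 4.221627% of Highfield Pharma AG.
Chain via Clearview Capital LLC → Slate Holdings Ltd → Ashford Energy Co. (R3): 100% × 26% × 66% × 67% = 11.4972% of Highfield Pharma AG.
Direct interest in Highfield Pharma AG: 3%.
Aggregating (R1): 4.221627% + 11.4972% + 3% = 18.718827%.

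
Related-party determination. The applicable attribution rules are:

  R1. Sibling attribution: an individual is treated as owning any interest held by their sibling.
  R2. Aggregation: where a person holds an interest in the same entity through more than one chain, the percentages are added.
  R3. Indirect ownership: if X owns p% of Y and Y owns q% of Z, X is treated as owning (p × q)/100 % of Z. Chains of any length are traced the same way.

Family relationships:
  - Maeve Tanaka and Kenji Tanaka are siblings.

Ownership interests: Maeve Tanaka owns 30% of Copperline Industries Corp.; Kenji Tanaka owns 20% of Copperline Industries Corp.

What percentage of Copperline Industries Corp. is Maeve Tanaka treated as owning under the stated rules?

50%

By sibling attribution (R1), Maeve Tanaka is treated as also owning Kenji Tanaka's interest in Copperline Industries Corp, giving 30% + 20% = 50%.
Direct interest in Copperline Industries Corp: 50%.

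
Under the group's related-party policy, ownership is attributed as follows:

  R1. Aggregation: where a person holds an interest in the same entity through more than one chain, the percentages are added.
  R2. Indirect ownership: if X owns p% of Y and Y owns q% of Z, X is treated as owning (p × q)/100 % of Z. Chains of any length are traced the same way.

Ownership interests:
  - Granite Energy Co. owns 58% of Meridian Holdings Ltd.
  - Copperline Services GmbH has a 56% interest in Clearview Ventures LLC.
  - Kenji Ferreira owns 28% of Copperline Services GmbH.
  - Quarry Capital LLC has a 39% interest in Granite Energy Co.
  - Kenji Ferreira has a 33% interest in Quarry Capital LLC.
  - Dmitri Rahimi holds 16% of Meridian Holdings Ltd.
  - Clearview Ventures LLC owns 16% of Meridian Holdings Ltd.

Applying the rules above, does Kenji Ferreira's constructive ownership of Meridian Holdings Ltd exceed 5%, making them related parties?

Chain via Copperline Services GmbH → Clearview Ventures LLC (R2): 28% × 56% × 16% = 2.5088% of Meridian Holdings Ltd.
Chain via Quarry Capital LLC → Granite Energy Co. (R2): 33% × 39% × 58% = 7.4646% of Meridian Holdings Ltd.
Aggregating (R1): 2.5088% + 7.4646% = 9.9734%.
9.9734% exceeds the 5% threshold, so Kenji is a related party to Meridian Holdings Ltd.

Yes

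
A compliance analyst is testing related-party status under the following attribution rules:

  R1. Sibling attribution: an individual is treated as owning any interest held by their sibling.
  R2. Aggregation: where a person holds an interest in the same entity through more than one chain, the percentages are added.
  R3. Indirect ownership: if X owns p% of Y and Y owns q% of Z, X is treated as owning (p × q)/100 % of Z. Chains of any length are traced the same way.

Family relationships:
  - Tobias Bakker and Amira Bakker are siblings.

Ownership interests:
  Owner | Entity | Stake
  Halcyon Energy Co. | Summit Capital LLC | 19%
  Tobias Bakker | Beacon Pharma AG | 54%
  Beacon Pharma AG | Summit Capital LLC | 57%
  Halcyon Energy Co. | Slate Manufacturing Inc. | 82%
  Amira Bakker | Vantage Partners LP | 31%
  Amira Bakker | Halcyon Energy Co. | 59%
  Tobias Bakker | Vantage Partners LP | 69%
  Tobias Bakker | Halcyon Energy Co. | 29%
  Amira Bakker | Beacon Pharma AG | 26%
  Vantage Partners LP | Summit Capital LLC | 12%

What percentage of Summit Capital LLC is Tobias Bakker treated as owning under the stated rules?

74.32%

By sibling attribution (R1), Tobias Bakker is treated as also owning Amira Bakker's interest in Beacon Pharma AG, giving 54% + 26% = 80%.
By sibling attribution (R1), Tobias Bakker is treated as also owning Amira Bakker's interest in Vantage Partners LP, giving 69% + 31% = 100%.
By sibling attribution (R1), Tobias Bakker is treated as also owning Amira Bakker's interest in Halcyon Energy Co, giving 29% + 59% = 88%.
Chain via Beacon Pharma AG (R3): 80% × 57% = 45.6% of Summit Capital LLC.
Chain via Vantage Partners LP (R3): 100% × 12% = 12% of Summit Capital LLC.
Chain via Halcyon Energy Co. (R3): 88% × 19% = 16.72% of Summit Capital LLC.
Aggregating (R2): 45.6% + 12% + 16.72% = 74.32%.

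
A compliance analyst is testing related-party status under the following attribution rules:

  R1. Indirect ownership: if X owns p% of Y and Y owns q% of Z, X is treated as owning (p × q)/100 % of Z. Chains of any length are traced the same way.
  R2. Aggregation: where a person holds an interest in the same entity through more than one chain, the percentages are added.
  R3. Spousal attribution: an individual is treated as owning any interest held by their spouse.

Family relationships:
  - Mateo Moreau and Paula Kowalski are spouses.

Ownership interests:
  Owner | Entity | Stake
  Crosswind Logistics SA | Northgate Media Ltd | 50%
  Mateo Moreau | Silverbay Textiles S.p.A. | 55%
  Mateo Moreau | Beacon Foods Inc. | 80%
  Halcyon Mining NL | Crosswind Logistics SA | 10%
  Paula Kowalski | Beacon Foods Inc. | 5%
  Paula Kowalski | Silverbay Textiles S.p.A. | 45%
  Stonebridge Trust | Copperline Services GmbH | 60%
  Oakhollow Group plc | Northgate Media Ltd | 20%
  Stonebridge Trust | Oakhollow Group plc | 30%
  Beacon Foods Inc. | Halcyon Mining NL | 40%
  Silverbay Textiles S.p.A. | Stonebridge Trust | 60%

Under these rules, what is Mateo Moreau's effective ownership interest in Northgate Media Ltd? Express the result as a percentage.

5.3%

By spousal attribution (R3), Mateo Moreau is treated as also owning Paula Kowalski's interest in Silverbay Textiles S.p.A, giving 55% + 45% = 100%.
By spousal attribution (R3), Mateo Moreau is treated as also owning Paula Kowalski's interest in Beacon Foods Inc, giving 80% + 5% = 85%.
Chain via Silverbay Textiles S.p.A. → Stonebridge Trust → Oakhollow Group plc (R1): 100% × 60% × 30% × 20% = 3.6% of Northgate Media Ltd.
Chain via Beacon Foods Inc. → Halcyon Mining NL → Crosswind Logistics SA (R1): 85% × 40% × 10% × 50% = 1.7% of Northgate Media Ltd.
Aggregating (R2): 3.6% + 1.7% = 5.3%.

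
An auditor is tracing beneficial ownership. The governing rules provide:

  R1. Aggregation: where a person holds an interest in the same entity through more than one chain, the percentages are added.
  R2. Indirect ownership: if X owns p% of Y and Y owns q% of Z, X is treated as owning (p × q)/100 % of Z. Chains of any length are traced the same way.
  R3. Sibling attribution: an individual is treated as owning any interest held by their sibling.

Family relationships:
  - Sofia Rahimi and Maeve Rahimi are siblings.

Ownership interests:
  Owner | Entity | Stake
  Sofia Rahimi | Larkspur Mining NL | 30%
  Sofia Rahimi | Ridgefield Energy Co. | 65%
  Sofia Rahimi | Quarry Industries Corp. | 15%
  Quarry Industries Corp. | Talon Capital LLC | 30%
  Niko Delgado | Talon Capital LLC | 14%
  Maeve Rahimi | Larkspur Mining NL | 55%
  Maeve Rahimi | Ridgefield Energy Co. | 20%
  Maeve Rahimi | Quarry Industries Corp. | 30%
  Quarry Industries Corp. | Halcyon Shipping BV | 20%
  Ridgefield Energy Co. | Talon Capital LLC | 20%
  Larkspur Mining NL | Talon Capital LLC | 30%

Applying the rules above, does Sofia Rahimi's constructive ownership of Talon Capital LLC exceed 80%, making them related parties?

By sibling attribution (R3), Sofia Rahimi is treated as also owning Maeve Rahimi's interest in Quarry Industries Corp, giving 15% + 30% = 45%.
By sibling attribution (R3), Sofia Rahimi is treated as also owning Maeve Rahimi's interest in Larkspur Mining NL, giving 30% + 55% = 85%.
By sibling attribution (R3), Sofia Rahimi is treated as also owning Maeve Rahimi's interest in Ridgefield Energy Co, giving 65% + 20% = 85%.
Chain via Quarry Industries Corp. (R2): 45% × 30% = 13.5% of Talon Capital LLC.
Chain via Larkspur Mining NL (R2): 85% × 30% = 25.5% of Talon Capital LLC.
Chain via Ridgefield Energy Co. (R2): 85% × 20% = 17% of Talon Capital LLC.
Aggregating (R1): 13.5% + 25.5% + 17% = 56%.
56% does not exceed the 80% threshold, so Sofia is not a related party to Talon Capital LLC.

No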